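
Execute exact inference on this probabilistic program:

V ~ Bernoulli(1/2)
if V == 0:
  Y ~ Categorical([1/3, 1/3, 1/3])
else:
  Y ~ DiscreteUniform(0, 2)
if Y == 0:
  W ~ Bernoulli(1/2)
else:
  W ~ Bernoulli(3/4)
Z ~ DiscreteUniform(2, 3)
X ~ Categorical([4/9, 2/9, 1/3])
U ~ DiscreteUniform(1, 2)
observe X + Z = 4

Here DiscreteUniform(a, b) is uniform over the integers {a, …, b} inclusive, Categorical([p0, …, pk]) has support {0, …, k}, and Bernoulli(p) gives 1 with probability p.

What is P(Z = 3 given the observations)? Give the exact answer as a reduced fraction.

Enumerate traces; 48 have nonzero weight after conditioning:
  (V=0, Y=0, W=0, Z=2, X=2, U=1) weight 1/144
  (V=0, Y=0, W=0, Z=2, X=2, U=2) weight 1/144
  (V=0, Y=0, W=0, Z=3, X=1, U=1) weight 1/216
  (V=0, Y=0, W=0, Z=3, X=1, U=2) weight 1/216
  (V=0, Y=0, W=1, Z=2, X=2, U=1) weight 1/144
  (V=0, Y=0, W=1, Z=2, X=2, U=2) weight 1/144
  (V=0, Y=0, W=1, Z=3, X=1, U=1) weight 1/216
  (V=0, Y=0, W=1, Z=3, X=1, U=2) weight 1/216
  … 40 more
Group by Z:
  weight(Z=2) = 1/6
  weight(Z=3) = 1/9
Total weight = 1/6 + 1/9 = 5/18
P(Z=2 | obs) = 1/6 / 5/18 = 3/5
P(Z=3 | obs) = 1/9 / 5/18 = 2/5

P(Z = 3 | obs) = 2/5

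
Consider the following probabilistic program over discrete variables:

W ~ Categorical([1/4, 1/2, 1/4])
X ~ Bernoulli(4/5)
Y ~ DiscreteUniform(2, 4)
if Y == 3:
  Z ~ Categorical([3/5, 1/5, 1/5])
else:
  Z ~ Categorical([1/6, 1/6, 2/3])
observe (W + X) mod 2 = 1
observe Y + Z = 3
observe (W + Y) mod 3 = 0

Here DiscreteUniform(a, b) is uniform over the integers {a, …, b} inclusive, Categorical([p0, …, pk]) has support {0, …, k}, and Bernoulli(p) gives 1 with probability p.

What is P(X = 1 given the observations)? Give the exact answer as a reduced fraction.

Enumerate traces; 2 have nonzero weight after conditioning:
  (W=0, X=1, Y=3, Z=0) weight 1/25
  (W=1, X=0, Y=2, Z=1) weight 1/180
Group by X:
  weight(X=0) = 1/180
  weight(X=1) = 1/25
Total weight = 1/180 + 1/25 = 41/900
P(X=0 | obs) = 1/180 / 41/900 = 5/41
P(X=1 | obs) = 1/25 / 41/900 = 36/41

P(X = 1 | obs) = 36/41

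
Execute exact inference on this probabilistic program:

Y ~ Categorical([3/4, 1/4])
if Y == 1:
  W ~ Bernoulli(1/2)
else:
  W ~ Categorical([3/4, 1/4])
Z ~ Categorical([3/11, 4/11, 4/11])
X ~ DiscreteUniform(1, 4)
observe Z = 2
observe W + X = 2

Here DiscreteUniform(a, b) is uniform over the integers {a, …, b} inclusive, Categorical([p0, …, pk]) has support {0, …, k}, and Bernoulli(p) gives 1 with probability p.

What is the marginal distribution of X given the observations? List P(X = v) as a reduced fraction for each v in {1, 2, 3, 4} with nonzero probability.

Enumerate traces; 4 have nonzero weight after conditioning:
  (Y=0, W=0, Z=2, X=2) weight 9/176
  (Y=0, W=1, Z=2, X=1) weight 3/176
  (Y=1, W=0, Z=2, X=2) weight 1/88
  (Y=1, W=1, Z=2, X=1) weight 1/88
Group by X:
  weight(X=1) = 5/176
  weight(X=2) = 1/16
Total weight = 5/176 + 1/16 = 1/11
P(X=1 | obs) = 5/176 / 1/11 = 5/16
P(X=2 | obs) = 1/16 / 1/11 = 11/16

P(X=1) = 5/16, P(X=2) = 11/16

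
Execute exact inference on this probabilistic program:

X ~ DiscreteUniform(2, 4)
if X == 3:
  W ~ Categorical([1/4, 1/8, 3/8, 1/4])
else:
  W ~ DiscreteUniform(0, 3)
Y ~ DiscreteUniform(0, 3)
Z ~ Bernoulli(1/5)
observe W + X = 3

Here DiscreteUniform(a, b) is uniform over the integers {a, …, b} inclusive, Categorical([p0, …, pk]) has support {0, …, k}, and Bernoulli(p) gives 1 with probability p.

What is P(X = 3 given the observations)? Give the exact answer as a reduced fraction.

Enumerate traces; 16 have nonzero weight after conditioning:
  (X=2, W=1, Y=0, Z=0) weight 1/60
  (X=2, W=1, Y=0, Z=1) weight 1/240
  (X=2, W=1, Y=1, Z=0) weight 1/60
  (X=2, W=1, Y=1, Z=1) weight 1/240
  (X=2, W=1, Y=2, Z=0) weight 1/60
  (X=2, W=1, Y=2, Z=1) weight 1/240
  (X=2, W=1, Y=3, Z=0) weight 1/60
  (X=2, W=1, Y=3, Z=1) weight 1/240
  (X=3, W=0, Y=0, Z=0) weight 1/60
  … 7 more
Group by X:
  weight(X=2) = 1/12
  weight(X=3) = 1/12
Total weight = 1/12 + 1/12 = 1/6
P(X=2 | obs) = 1/12 / 1/6 = 1/2
P(X=3 | obs) = 1/12 / 1/6 = 1/2

P(X = 3 | obs) = 1/2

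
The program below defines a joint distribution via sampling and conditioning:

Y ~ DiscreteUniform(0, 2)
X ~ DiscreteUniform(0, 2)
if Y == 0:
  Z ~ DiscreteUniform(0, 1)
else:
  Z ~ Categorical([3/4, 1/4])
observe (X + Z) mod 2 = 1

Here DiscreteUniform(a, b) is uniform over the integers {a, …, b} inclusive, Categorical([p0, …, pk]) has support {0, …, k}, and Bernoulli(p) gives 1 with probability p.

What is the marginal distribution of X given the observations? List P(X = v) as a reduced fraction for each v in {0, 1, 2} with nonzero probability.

P(X=0) = 1/4, P(X=1) = 1/2, P(X=2) = 1/4

Enumerate traces; 9 have nonzero weight after conditioning:
  (Y=0, X=0, Z=1) weight 1/18
  (Y=0, X=1, Z=0) weight 1/18
  (Y=0, X=2, Z=1) weight 1/18
  (Y=1, X=0, Z=1) weight 1/36
  (Y=1, X=1, Z=0) weight 1/12
  (Y=1, X=2, Z=1) weight 1/36
  (Y=2, X=0, Z=1) weight 1/36
  (Y=2, X=1, Z=0) weight 1/12
  … 1 more
Group by X:
  weight(X=0) = 1/9
  weight(X=1) = 2/9
  weight(X=2) = 1/9
Total weight = 1/9 + 2/9 + 1/9 = 4/9
P(X=0 | obs) = 1/9 / 4/9 = 1/4
P(X=1 | obs) = 2/9 / 4/9 = 1/2
P(X=2 | obs) = 1/9 / 4/9 = 1/4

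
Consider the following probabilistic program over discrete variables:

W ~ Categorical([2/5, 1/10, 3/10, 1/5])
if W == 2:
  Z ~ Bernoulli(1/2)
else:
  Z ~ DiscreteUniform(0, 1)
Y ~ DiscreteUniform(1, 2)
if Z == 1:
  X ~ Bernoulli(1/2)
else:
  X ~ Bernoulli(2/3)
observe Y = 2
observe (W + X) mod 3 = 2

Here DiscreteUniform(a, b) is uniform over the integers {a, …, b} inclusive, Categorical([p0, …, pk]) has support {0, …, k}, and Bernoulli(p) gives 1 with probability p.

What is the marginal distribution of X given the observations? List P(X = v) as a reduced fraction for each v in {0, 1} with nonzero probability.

P(X=0) = 15/22, P(X=1) = 7/22

Enumerate traces; 4 have nonzero weight after conditioning:
  (W=1, Z=0, Y=2, X=1) weight 1/60
  (W=1, Z=1, Y=2, X=1) weight 1/80
  (W=2, Z=0, Y=2, X=0) weight 1/40
  (W=2, Z=1, Y=2, X=0) weight 3/80
Group by X:
  weight(X=0) = 1/16
  weight(X=1) = 7/240
Total weight = 1/16 + 7/240 = 11/120
P(X=0 | obs) = 1/16 / 11/120 = 15/22
P(X=1 | obs) = 7/240 / 11/120 = 7/22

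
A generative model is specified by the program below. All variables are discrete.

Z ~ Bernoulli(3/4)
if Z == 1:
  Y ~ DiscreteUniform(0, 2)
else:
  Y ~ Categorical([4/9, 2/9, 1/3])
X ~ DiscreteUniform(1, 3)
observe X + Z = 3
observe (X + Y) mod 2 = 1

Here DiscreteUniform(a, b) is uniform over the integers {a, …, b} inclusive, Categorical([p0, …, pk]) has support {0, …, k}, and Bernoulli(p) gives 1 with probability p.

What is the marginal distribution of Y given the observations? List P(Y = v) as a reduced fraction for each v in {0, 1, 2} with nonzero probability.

P(Y=0) = 1/4, P(Y=1) = 9/16, P(Y=2) = 3/16

Enumerate traces; 3 have nonzero weight after conditioning:
  (Z=0, Y=0, X=3) weight 1/27
  (Z=0, Y=2, X=3) weight 1/36
  (Z=1, Y=1, X=2) weight 1/12
Group by Y:
  weight(Y=0) = 1/27
  weight(Y=1) = 1/12
  weight(Y=2) = 1/36
Total weight = 1/27 + 1/12 + 1/36 = 4/27
P(Y=0 | obs) = 1/27 / 4/27 = 1/4
P(Y=1 | obs) = 1/12 / 4/27 = 9/16
P(Y=2 | obs) = 1/36 / 4/27 = 3/16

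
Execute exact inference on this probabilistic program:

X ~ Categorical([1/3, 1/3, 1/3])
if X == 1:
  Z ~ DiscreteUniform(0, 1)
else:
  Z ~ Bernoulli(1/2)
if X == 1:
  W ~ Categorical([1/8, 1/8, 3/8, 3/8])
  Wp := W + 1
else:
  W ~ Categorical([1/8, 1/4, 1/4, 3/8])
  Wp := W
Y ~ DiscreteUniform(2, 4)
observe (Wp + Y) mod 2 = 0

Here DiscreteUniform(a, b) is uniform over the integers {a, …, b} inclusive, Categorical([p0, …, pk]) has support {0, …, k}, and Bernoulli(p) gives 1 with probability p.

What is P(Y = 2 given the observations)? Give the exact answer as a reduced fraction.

Enumerate traces; 36 have nonzero weight after conditioning:
  (X=0, Z=0, W=0, Y=2) weight 1/144
  (X=0, Z=0, W=0, Y=4) weight 1/144
  (X=0, Z=0, W=1, Y=3) weight 1/72
  (X=0, Z=0, W=2, Y=2) weight 1/72
  (X=0, Z=0, W=2, Y=4) weight 1/72
  (X=0, Z=0, W=3, Y=3) weight 1/48
  (X=0, Z=1, W=0, Y=2) weight 1/144
  (X=0, Z=1, W=0, Y=4) weight 1/144
  … 28 more
Group by Y:
  weight(Y=2) = 5/36
  weight(Y=3) = 7/36
  weight(Y=4) = 5/36
Total weight = 5/36 + 7/36 + 5/36 = 17/36
P(Y=2 | obs) = 5/36 / 17/36 = 5/17
P(Y=3 | obs) = 7/36 / 17/36 = 7/17
P(Y=4 | obs) = 5/36 / 17/36 = 5/17

P(Y = 2 | obs) = 5/17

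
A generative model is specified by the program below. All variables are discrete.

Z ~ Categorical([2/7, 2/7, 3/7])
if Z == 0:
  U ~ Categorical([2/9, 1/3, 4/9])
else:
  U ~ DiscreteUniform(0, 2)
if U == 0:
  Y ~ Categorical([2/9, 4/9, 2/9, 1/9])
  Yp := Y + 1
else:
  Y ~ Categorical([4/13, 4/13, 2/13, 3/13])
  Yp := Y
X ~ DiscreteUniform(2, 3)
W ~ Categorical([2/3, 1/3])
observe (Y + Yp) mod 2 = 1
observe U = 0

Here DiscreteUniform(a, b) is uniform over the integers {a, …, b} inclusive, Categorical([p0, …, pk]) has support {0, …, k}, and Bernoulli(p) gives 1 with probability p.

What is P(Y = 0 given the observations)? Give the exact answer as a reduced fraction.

Enumerate traces; 48 have nonzero weight after conditioning:
  (Z=0, U=0, Y=0, X=2, W=0) weight 8/1701
  (Z=0, U=0, Y=0, X=2, W=1) weight 4/1701
  (Z=0, U=0, Y=0, X=3, W=0) weight 8/1701
  (Z=0, U=0, Y=0, X=3, W=1) weight 4/1701
  (Z=0, U=0, Y=1, X=2, W=0) weight 16/1701
  (Z=0, U=0, Y=1, X=2, W=1) weight 8/1701
  (Z=0, U=0, Y=1, X=3, W=0) weight 16/1701
  (Z=0, U=0, Y=1, X=3, W=1) weight 8/1701
  (Z=0, U=0, Y=2, X=2, W=0) weight 8/1701
  (Z=0, U=0, Y=3, X=2, W=0) weight 4/1701
  … 38 more
Group by Y:
  weight(Y=0) = 38/567
  weight(Y=1) = 76/567
  weight(Y=2) = 38/567
  weight(Y=3) = 19/567
Total weight = 38/567 + 76/567 + 38/567 + 19/567 = 19/63
P(Y=0 | obs) = 38/567 / 19/63 = 2/9
P(Y=1 | obs) = 76/567 / 19/63 = 4/9
P(Y=2 | obs) = 38/567 / 19/63 = 2/9
P(Y=3 | obs) = 19/567 / 19/63 = 1/9

P(Y = 0 | obs) = 2/9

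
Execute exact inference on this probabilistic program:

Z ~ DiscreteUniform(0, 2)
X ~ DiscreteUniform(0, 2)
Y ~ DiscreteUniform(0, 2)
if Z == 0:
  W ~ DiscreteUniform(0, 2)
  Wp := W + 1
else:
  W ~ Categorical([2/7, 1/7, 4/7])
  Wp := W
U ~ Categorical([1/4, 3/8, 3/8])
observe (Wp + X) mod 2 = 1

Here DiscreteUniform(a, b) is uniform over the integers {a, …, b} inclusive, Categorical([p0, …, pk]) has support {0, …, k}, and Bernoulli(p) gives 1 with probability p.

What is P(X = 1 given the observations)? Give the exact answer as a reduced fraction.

P(X = 1 | obs) = 43/83

Enumerate traces; 117 have nonzero weight after conditioning:
  (Z=0, X=0, Y=0, W=0, U=0) weight 1/324
  (Z=0, X=0, Y=0, W=0, U=1) weight 1/216
  (Z=0, X=0, Y=0, W=0, U=2) weight 1/216
  (Z=0, X=0, Y=0, W=2, U=0) weight 1/324
  (Z=0, X=0, Y=0, W=2, U=1) weight 1/216
  (Z=0, X=0, Y=0, W=2, U=2) weight 1/216
  (Z=0, X=0, Y=1, W=0, U=0) weight 1/324
  (Z=0, X=0, Y=1, W=0, U=1) weight 1/216
  (Z=0, X=1, Y=0, W=1, U=0) weight 1/324
  (Z=0, X=2, Y=0, W=0, U=0) weight 1/324
  … 107 more
Group by X:
  weight(X=0) = 20/189
  weight(X=1) = 43/189
  weight(X=2) = 20/189
Total weight = 20/189 + 43/189 + 20/189 = 83/189
P(X=0 | obs) = 20/189 / 83/189 = 20/83
P(X=1 | obs) = 43/189 / 83/189 = 43/83
P(X=2 | obs) = 20/189 / 83/189 = 20/83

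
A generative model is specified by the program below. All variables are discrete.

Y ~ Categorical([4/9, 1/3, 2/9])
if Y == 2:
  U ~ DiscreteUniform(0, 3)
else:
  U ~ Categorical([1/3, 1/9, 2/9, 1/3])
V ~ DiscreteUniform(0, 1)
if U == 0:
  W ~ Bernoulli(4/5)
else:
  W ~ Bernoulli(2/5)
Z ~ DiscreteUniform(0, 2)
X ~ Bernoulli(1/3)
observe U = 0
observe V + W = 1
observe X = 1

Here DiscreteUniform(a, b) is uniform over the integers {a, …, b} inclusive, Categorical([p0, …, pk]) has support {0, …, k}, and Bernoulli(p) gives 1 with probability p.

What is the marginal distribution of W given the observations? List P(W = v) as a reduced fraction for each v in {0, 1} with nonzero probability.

P(W=0) = 1/5, P(W=1) = 4/5

Enumerate traces; 18 have nonzero weight after conditioning:
  (Y=0, U=0, V=0, W=1, Z=0, X=1) weight 8/1215
  (Y=0, U=0, V=0, W=1, Z=1, X=1) weight 8/1215
  (Y=0, U=0, V=0, W=1, Z=2, X=1) weight 8/1215
  (Y=0, U=0, V=1, W=0, Z=0, X=1) weight 2/1215
  (Y=0, U=0, V=1, W=0, Z=1, X=1) weight 2/1215
  (Y=0, U=0, V=1, W=0, Z=2, X=1) weight 2/1215
  (Y=1, U=0, V=0, W=1, Z=0, X=1) weight 2/405
  (Y=1, U=0, V=0, W=1, Z=1, X=1) weight 2/405
  … 10 more
Group by W:
  weight(W=0) = 17/1620
  weight(W=1) = 17/405
Total weight = 17/1620 + 17/405 = 17/324
P(W=0 | obs) = 17/1620 / 17/324 = 1/5
P(W=1 | obs) = 17/405 / 17/324 = 4/5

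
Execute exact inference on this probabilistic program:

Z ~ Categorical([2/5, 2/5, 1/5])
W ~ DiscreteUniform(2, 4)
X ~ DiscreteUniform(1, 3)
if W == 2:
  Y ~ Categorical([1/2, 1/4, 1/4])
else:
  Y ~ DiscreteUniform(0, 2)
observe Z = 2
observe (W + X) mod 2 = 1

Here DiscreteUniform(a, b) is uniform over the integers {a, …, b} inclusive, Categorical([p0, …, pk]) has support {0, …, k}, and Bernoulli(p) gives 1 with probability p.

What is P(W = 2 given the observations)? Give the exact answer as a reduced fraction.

Enumerate traces; 15 have nonzero weight after conditioning:
  (Z=2, W=2, X=1, Y=0) weight 1/90
  (Z=2, W=2, X=1, Y=1) weight 1/180
  (Z=2, W=2, X=1, Y=2) weight 1/180
  (Z=2, W=2, X=3, Y=0) weight 1/90
  (Z=2, W=2, X=3, Y=1) weight 1/180
  (Z=2, W=2, X=3, Y=2) weight 1/180
  (Z=2, W=3, X=2, Y=0) weight 1/135
  (Z=2, W=3, X=2, Y=1) weight 1/135
  (Z=2, W=4, X=1, Y=0) weight 1/135
  … 6 more
Group by W:
  weight(W=2) = 2/45
  weight(W=3) = 1/45
  weight(W=4) = 2/45
Total weight = 2/45 + 1/45 + 2/45 = 1/9
P(W=2 | obs) = 2/45 / 1/9 = 2/5
P(W=3 | obs) = 1/45 / 1/9 = 1/5
P(W=4 | obs) = 2/45 / 1/9 = 2/5

P(W = 2 | obs) = 2/5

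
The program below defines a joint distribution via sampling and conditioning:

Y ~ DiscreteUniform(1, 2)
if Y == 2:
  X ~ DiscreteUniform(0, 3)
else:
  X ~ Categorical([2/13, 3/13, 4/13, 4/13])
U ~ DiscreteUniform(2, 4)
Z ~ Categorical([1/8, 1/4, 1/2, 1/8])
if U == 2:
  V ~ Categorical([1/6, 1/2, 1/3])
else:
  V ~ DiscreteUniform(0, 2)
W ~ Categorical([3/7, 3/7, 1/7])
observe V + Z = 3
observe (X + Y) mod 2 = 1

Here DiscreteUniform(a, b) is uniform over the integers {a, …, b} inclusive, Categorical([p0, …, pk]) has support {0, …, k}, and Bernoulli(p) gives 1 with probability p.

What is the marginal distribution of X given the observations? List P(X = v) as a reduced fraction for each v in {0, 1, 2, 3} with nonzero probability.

P(X=0) = 4/25, P(X=1) = 13/50, P(X=2) = 8/25, P(X=3) = 13/50

Enumerate traces; 108 have nonzero weight after conditioning:
  (Y=1, X=0, U=2, Z=1, V=2, W=0) weight 1/1092
  (Y=1, X=0, U=2, Z=1, V=2, W=1) weight 1/1092
  (Y=1, X=0, U=2, Z=1, V=2, W=2) weight 1/3276
  (Y=1, X=0, U=2, Z=2, V=1, W=0) weight 1/364
  (Y=1, X=0, U=2, Z=2, V=1, W=1) weight 1/364
  (Y=1, X=0, U=2, Z=2, V=1, W=2) weight 1/1092
  (Y=1, X=0, U=2, Z=3, V=0, W=0) weight 1/4368
  (Y=1, X=0, U=2, Z=3, V=0, W=1) weight 1/4368
  (Y=1, X=2, U=2, Z=1, V=2, W=0) weight 1/546
  (Y=2, X=1, U=2, Z=1, V=2, W=0) weight 1/672
  … 98 more
Group by X:
  weight(X=0) = 5/208
  weight(X=1) = 5/128
  weight(X=2) = 5/104
  weight(X=3) = 5/128
Total weight = 5/208 + 5/128 + 5/104 + 5/128 = 125/832
P(X=0 | obs) = 5/208 / 125/832 = 4/25
P(X=1 | obs) = 5/128 / 125/832 = 13/50
P(X=2 | obs) = 5/104 / 125/832 = 8/25
P(X=3 | obs) = 5/128 / 125/832 = 13/50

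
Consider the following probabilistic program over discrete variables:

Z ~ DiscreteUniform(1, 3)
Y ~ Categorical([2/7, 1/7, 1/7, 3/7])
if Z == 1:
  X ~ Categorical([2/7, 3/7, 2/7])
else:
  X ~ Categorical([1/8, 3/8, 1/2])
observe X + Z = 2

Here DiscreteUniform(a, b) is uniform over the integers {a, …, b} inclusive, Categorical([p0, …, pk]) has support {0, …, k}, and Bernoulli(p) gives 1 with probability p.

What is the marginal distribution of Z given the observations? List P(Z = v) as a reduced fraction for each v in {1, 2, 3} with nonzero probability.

Enumerate traces; 8 have nonzero weight after conditioning:
  (Z=1, Y=0, X=1) weight 2/49
  (Z=1, Y=1, X=1) weight 1/49
  (Z=1, Y=2, X=1) weight 1/49
  (Z=1, Y=3, X=1) weight 3/49
  (Z=2, Y=0, X=0) weight 1/84
  (Z=2, Y=1, X=0) weight 1/168
  (Z=2, Y=2, X=0) weight 1/168
  (Z=2, Y=3, X=0) weight 1/56
Group by Z:
  weight(Z=1) = 1/7
  weight(Z=2) = 1/24
Total weight = 1/7 + 1/24 = 31/168
P(Z=1 | obs) = 1/7 / 31/168 = 24/31
P(Z=2 | obs) = 1/24 / 31/168 = 7/31

P(Z=1) = 24/31, P(Z=2) = 7/31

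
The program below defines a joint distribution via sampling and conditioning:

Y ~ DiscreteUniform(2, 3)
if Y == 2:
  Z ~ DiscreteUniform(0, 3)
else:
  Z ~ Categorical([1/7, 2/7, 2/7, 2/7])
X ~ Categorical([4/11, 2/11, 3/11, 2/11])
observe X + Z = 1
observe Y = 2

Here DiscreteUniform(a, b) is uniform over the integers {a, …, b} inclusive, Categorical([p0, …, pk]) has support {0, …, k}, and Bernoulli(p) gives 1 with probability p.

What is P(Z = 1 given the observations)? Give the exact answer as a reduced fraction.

Enumerate traces; 2 have nonzero weight after conditioning:
  (Y=2, Z=0, X=1) weight 1/44
  (Y=2, Z=1, X=0) weight 1/22
Group by Z:
  weight(Z=0) = 1/44
  weight(Z=1) = 1/22
Total weight = 1/44 + 1/22 = 3/44
P(Z=0 | obs) = 1/44 / 3/44 = 1/3
P(Z=1 | obs) = 1/22 / 3/44 = 2/3

P(Z = 1 | obs) = 2/3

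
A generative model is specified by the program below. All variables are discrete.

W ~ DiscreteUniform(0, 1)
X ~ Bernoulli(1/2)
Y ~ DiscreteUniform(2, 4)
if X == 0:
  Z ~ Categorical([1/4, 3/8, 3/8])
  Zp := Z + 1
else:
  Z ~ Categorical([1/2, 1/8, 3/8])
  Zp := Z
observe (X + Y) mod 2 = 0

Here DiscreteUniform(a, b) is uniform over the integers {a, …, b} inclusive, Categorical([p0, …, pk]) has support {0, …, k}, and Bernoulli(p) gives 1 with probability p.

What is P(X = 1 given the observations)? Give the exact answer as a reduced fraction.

P(X = 1 | obs) = 1/3

Enumerate traces; 18 have nonzero weight after conditioning:
  (W=0, X=0, Y=2, Z=0) weight 1/48
  (W=0, X=0, Y=2, Z=1) weight 1/32
  (W=0, X=0, Y=2, Z=2) weight 1/32
  (W=0, X=0, Y=4, Z=0) weight 1/48
  (W=0, X=0, Y=4, Z=1) weight 1/32
  (W=0, X=0, Y=4, Z=2) weight 1/32
  (W=0, X=1, Y=3, Z=0) weight 1/24
  (W=0, X=1, Y=3, Z=1) weight 1/96
  … 10 more
Group by X:
  weight(X=0) = 1/3
  weight(X=1) = 1/6
Total weight = 1/3 + 1/6 = 1/2
P(X=0 | obs) = 1/3 / 1/2 = 2/3
P(X=1 | obs) = 1/6 / 1/2 = 1/3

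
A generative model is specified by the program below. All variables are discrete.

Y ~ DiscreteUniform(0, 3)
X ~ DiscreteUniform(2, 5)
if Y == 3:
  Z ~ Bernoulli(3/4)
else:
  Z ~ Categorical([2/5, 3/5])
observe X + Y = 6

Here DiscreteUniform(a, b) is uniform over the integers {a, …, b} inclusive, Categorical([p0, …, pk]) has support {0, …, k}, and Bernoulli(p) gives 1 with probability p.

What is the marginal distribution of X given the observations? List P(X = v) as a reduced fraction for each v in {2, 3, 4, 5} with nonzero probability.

P(X=3) = 1/3, P(X=4) = 1/3, P(X=5) = 1/3

Enumerate traces; 6 have nonzero weight after conditioning:
  (Y=1, X=5, Z=0) weight 1/40
  (Y=1, X=5, Z=1) weight 3/80
  (Y=2, X=4, Z=0) weight 1/40
  (Y=2, X=4, Z=1) weight 3/80
  (Y=3, X=3, Z=0) weight 1/64
  (Y=3, X=3, Z=1) weight 3/64
Group by X:
  weight(X=3) = 1/16
  weight(X=4) = 1/16
  weight(X=5) = 1/16
Total weight = 1/16 + 1/16 + 1/16 = 3/16
P(X=3 | obs) = 1/16 / 3/16 = 1/3
P(X=4 | obs) = 1/16 / 3/16 = 1/3
P(X=5 | obs) = 1/16 / 3/16 = 1/3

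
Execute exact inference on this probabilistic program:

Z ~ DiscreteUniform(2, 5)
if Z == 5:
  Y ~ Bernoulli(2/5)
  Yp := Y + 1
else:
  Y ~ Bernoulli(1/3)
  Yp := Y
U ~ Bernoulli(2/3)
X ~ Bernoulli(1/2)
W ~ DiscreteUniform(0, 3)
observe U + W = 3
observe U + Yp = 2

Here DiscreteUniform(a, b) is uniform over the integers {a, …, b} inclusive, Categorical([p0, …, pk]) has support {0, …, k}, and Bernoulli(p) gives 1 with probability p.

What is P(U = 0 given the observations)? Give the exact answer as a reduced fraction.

Enumerate traces; 10 have nonzero weight after conditioning:
  (Z=2, Y=1, U=1, X=0, W=2) weight 1/144
  (Z=2, Y=1, U=1, X=1, W=2) weight 1/144
  (Z=3, Y=1, U=1, X=0, W=2) weight 1/144
  (Z=3, Y=1, U=1, X=1, W=2) weight 1/144
  (Z=4, Y=1, U=1, X=0, W=2) weight 1/144
  (Z=4, Y=1, U=1, X=1, W=2) weight 1/144
  (Z=5, Y=0, U=1, X=0, W=2) weight 1/80
  (Z=5, Y=0, U=1, X=1, W=2) weight 1/80
  (Z=5, Y=1, U=0, X=0, W=3) weight 1/240
  … 1 more
Group by U:
  weight(U=0) = 1/120
  weight(U=1) = 1/15
Total weight = 1/120 + 1/15 = 3/40
P(U=0 | obs) = 1/120 / 3/40 = 1/9
P(U=1 | obs) = 1/15 / 3/40 = 8/9

P(U = 0 | obs) = 1/9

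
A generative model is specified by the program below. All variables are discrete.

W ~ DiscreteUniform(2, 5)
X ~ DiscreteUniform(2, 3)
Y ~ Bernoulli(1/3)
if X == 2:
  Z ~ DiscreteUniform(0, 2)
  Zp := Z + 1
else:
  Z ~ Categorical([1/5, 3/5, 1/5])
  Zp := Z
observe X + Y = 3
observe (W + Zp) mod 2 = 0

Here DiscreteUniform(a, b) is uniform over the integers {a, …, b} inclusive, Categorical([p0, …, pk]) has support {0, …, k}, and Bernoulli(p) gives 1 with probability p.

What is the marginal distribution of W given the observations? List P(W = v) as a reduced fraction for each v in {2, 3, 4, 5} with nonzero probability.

Enumerate traces; 12 have nonzero weight after conditioning:
  (W=2, X=2, Y=1, Z=1) weight 1/72
  (W=2, X=3, Y=0, Z=0) weight 1/60
  (W=2, X=3, Y=0, Z=2) weight 1/60
  (W=3, X=2, Y=1, Z=0) weight 1/72
  (W=3, X=2, Y=1, Z=2) weight 1/72
  (W=3, X=3, Y=0, Z=1) weight 1/20
  (W=4, X=2, Y=1, Z=1) weight 1/72
  (W=4, X=3, Y=0, Z=0) weight 1/60
  (W=5, X=2, Y=1, Z=0) weight 1/72
  … 3 more
Group by W:
  weight(W=2) = 17/360
  weight(W=3) = 7/90
  weight(W=4) = 17/360
  weight(W=5) = 7/90
Total weight = 17/360 + 7/90 + 17/360 + 7/90 = 1/4
P(W=2 | obs) = 17/360 / 1/4 = 17/90
P(W=3 | obs) = 7/90 / 1/4 = 14/45
P(W=4 | obs) = 17/360 / 1/4 = 17/90
P(W=5 | obs) = 7/90 / 1/4 = 14/45

P(W=2) = 17/90, P(W=3) = 14/45, P(W=4) = 17/90, P(W=5) = 14/45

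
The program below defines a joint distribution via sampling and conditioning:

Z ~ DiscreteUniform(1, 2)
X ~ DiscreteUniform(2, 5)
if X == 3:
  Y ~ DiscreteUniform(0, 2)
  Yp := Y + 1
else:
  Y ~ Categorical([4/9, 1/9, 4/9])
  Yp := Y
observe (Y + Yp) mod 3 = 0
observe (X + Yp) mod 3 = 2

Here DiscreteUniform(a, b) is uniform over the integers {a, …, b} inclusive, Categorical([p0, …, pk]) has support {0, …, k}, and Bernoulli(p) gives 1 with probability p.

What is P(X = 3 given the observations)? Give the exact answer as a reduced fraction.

Enumerate traces; 6 have nonzero weight after conditioning:
  (Z=1, X=2, Y=0) weight 1/18
  (Z=1, X=3, Y=1) weight 1/24
  (Z=1, X=5, Y=0) weight 1/18
  (Z=2, X=2, Y=0) weight 1/18
  (Z=2, X=3, Y=1) weight 1/24
  (Z=2, X=5, Y=0) weight 1/18
Group by X:
  weight(X=2) = 1/9
  weight(X=3) = 1/12
  weight(X=5) = 1/9
Total weight = 1/9 + 1/12 + 1/9 = 11/36
P(X=2 | obs) = 1/9 / 11/36 = 4/11
P(X=3 | obs) = 1/12 / 11/36 = 3/11
P(X=5 | obs) = 1/9 / 11/36 = 4/11

P(X = 3 | obs) = 3/11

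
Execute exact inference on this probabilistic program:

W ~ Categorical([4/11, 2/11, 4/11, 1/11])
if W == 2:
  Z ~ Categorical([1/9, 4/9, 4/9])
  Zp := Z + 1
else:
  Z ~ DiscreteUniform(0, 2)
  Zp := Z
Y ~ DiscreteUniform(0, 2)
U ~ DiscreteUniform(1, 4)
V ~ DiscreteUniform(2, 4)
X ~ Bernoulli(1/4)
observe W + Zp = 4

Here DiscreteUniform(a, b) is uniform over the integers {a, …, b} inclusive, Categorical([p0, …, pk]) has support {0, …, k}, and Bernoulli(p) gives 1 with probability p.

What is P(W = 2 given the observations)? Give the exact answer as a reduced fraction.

P(W = 2 | obs) = 16/19

Enumerate traces; 144 have nonzero weight after conditioning:
  (W=2, Z=1, Y=0, U=1, V=2, X=0) weight 1/297
  (W=2, Z=1, Y=0, U=1, V=2, X=1) weight 1/891
  (W=2, Z=1, Y=0, U=1, V=3, X=0) weight 1/297
  (W=2, Z=1, Y=0, U=1, V=3, X=1) weight 1/891
  (W=2, Z=1, Y=0, U=1, V=4, X=0) weight 1/297
  (W=2, Z=1, Y=0, U=1, V=4, X=1) weight 1/891
  (W=2, Z=1, Y=0, U=2, V=2, X=0) weight 1/297
  (W=2, Z=1, Y=0, U=2, V=2, X=1) weight 1/891
  (W=3, Z=1, Y=0, U=1, V=2, X=0) weight 1/1584
  … 135 more
Group by W:
  weight(W=2) = 16/99
  weight(W=3) = 1/33
Total weight = 16/99 + 1/33 = 19/99
P(W=2 | obs) = 16/99 / 19/99 = 16/19
P(W=3 | obs) = 1/33 / 19/99 = 3/19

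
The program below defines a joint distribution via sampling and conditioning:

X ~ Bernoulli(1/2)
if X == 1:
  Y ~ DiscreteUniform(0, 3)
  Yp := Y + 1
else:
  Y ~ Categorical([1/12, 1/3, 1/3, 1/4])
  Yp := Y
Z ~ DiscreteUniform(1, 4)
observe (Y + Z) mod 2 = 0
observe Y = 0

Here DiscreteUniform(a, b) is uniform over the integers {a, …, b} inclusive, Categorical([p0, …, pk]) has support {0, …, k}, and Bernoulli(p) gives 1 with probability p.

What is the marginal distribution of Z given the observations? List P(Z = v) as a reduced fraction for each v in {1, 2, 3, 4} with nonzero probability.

Enumerate traces; 4 have nonzero weight after conditioning:
  (X=0, Y=0, Z=2) weight 1/96
  (X=0, Y=0, Z=4) weight 1/96
  (X=1, Y=0, Z=2) weight 1/32
  (X=1, Y=0, Z=4) weight 1/32
Group by Z:
  weight(Z=2) = 1/24
  weight(Z=4) = 1/24
Total weight = 1/24 + 1/24 = 1/12
P(Z=2 | obs) = 1/24 / 1/12 = 1/2
P(Z=4 | obs) = 1/24 / 1/12 = 1/2

P(Z=2) = 1/2, P(Z=4) = 1/2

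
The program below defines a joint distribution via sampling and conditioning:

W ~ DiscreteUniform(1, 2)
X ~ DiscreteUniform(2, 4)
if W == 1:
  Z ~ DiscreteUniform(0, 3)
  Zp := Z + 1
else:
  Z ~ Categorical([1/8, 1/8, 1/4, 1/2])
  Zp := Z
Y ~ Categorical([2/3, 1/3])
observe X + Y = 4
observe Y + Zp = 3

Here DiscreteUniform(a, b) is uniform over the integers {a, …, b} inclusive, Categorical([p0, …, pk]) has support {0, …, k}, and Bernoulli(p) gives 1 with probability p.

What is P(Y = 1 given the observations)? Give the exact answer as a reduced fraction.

Enumerate traces; 4 have nonzero weight after conditioning:
  (W=1, X=3, Z=1, Y=1) weight 1/72
  (W=1, X=4, Z=2, Y=0) weight 1/36
  (W=2, X=3, Z=2, Y=1) weight 1/72
  (W=2, X=4, Z=3, Y=0) weight 1/18
Group by Y:
  weight(Y=0) = 1/12
  weight(Y=1) = 1/36
Total weight = 1/12 + 1/36 = 1/9
P(Y=0 | obs) = 1/12 / 1/9 = 3/4
P(Y=1 | obs) = 1/36 / 1/9 = 1/4

P(Y = 1 | obs) = 1/4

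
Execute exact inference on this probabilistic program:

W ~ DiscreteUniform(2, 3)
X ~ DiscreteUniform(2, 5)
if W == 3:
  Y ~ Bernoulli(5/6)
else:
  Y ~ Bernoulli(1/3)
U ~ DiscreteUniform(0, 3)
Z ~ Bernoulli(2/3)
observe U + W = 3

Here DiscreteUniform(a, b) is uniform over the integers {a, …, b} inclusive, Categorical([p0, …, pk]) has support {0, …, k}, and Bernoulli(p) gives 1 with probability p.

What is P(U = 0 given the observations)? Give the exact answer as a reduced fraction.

P(U = 0 | obs) = 1/2

Enumerate traces; 32 have nonzero weight after conditioning:
  (W=2, X=2, Y=0, U=1, Z=0) weight 1/144
  (W=2, X=2, Y=0, U=1, Z=1) weight 1/72
  (W=2, X=2, Y=1, U=1, Z=0) weight 1/288
  (W=2, X=2, Y=1, U=1, Z=1) weight 1/144
  (W=2, X=3, Y=0, U=1, Z=0) weight 1/144
  (W=2, X=3, Y=0, U=1, Z=1) weight 1/72
  (W=2, X=3, Y=1, U=1, Z=0) weight 1/288
  (W=2, X=3, Y=1, U=1, Z=1) weight 1/144
  (W=3, X=2, Y=0, U=0, Z=0) weight 1/576
  … 23 more
Group by U:
  weight(U=0) = 1/8
  weight(U=1) = 1/8
Total weight = 1/8 + 1/8 = 1/4
P(U=0 | obs) = 1/8 / 1/4 = 1/2
P(U=1 | obs) = 1/8 / 1/4 = 1/2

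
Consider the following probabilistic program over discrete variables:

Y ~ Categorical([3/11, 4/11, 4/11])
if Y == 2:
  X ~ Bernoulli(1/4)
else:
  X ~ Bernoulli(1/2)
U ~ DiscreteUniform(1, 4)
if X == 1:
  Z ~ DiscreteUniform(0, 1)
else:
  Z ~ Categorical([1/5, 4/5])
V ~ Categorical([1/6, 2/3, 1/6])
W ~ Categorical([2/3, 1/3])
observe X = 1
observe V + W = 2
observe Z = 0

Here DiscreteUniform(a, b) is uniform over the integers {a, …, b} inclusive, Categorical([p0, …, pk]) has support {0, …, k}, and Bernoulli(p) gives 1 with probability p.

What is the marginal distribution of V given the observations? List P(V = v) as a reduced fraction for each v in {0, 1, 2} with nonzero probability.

Enumerate traces; 24 have nonzero weight after conditioning:
  (Y=0, X=1, U=1, Z=0, V=1, W=1) weight 1/264
  (Y=0, X=1, U=1, Z=0, V=2, W=0) weight 1/528
  (Y=0, X=1, U=2, Z=0, V=1, W=1) weight 1/264
  (Y=0, X=1, U=2, Z=0, V=2, W=0) weight 1/528
  (Y=0, X=1, U=3, Z=0, V=1, W=1) weight 1/264
  (Y=0, X=1, U=3, Z=0, V=2, W=0) weight 1/528
  (Y=0, X=1, U=4, Z=0, V=1, W=1) weight 1/264
  (Y=0, X=1, U=4, Z=0, V=2, W=0) weight 1/528
  … 16 more
Group by V:
  weight(V=1) = 1/22
  weight(V=2) = 1/44
Total weight = 1/22 + 1/44 = 3/44
P(V=1 | obs) = 1/22 / 3/44 = 2/3
P(V=2 | obs) = 1/44 / 3/44 = 1/3

P(V=1) = 2/3, P(V=2) = 1/3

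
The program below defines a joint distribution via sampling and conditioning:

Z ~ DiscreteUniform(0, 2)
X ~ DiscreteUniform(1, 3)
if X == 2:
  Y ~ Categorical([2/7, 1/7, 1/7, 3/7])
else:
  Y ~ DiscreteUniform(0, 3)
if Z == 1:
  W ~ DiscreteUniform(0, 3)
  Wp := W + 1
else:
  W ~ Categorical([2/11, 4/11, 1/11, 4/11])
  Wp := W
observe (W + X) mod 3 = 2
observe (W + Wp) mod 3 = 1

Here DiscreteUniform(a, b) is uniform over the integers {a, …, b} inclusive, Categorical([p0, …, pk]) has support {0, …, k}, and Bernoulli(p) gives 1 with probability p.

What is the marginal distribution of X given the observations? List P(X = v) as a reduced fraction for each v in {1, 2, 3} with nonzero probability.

Enumerate traces; 16 have nonzero weight after conditioning:
  (Z=0, X=3, Y=0, W=2) weight 1/396
  (Z=0, X=3, Y=1, W=2) weight 1/396
  (Z=0, X=3, Y=2, W=2) weight 1/396
  (Z=0, X=3, Y=3, W=2) weight 1/396
  (Z=1, X=2, Y=0, W=0) weight 1/126
  (Z=1, X=2, Y=0, W=3) weight 1/126
  (Z=1, X=2, Y=1, W=0) weight 1/252
  (Z=1, X=2, Y=1, W=3) weight 1/252
  … 8 more
Group by X:
  weight(X=2) = 1/18
  weight(X=3) = 2/99
Total weight = 1/18 + 2/99 = 5/66
P(X=2 | obs) = 1/18 / 5/66 = 11/15
P(X=3 | obs) = 2/99 / 5/66 = 4/15

P(X=2) = 11/15, P(X=3) = 4/15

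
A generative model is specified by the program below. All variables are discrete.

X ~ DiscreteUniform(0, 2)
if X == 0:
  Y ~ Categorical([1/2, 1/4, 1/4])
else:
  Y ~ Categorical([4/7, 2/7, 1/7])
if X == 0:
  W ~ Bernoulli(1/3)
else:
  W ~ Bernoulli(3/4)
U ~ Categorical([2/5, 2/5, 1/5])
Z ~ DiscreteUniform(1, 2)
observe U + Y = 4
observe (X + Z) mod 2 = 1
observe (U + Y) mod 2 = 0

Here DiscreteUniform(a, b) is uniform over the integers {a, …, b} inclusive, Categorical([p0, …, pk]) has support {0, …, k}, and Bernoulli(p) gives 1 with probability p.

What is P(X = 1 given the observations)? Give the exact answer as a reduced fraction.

Enumerate traces; 6 have nonzero weight after conditioning:
  (X=0, Y=2, W=0, U=2, Z=1) weight 1/180
  (X=0, Y=2, W=1, U=2, Z=1) weight 1/360
  (X=1, Y=2, W=0, U=2, Z=2) weight 1/840
  (X=1, Y=2, W=1, U=2, Z=2) weight 1/280
  (X=2, Y=2, W=0, U=2, Z=1) weight 1/840
  (X=2, Y=2, W=1, U=2, Z=1) weight 1/280
Group by X:
  weight(X=0) = 1/120
  weight(X=1) = 1/210
  weight(X=2) = 1/210
Total weight = 1/120 + 1/210 + 1/210 = 1/56
P(X=0 | obs) = 1/120 / 1/56 = 7/15
P(X=1 | obs) = 1/210 / 1/56 = 4/15
P(X=2 | obs) = 1/210 / 1/56 = 4/15

P(X = 1 | obs) = 4/15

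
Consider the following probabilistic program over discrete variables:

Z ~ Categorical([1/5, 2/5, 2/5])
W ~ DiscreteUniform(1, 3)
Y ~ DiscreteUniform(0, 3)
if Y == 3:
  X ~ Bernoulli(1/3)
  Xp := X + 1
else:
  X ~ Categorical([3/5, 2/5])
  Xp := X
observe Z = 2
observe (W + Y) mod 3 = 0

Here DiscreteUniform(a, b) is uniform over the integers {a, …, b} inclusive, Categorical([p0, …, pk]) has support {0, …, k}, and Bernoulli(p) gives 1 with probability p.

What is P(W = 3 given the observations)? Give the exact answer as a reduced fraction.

Enumerate traces; 8 have nonzero weight after conditioning:
  (Z=2, W=1, Y=2, X=0) weight 1/50
  (Z=2, W=1, Y=2, X=1) weight 1/75
  (Z=2, W=2, Y=1, X=0) weight 1/50
  (Z=2, W=2, Y=1, X=1) weight 1/75
  (Z=2, W=3, Y=0, X=0) weight 1/50
  (Z=2, W=3, Y=0, X=1) weight 1/75
  (Z=2, W=3, Y=3, X=0) weight 1/45
  (Z=2, W=3, Y=3, X=1) weight 1/90
Group by W:
  weight(W=1) = 1/30
  weight(W=2) = 1/30
  weight(W=3) = 1/15
Total weight = 1/30 + 1/30 + 1/15 = 2/15
P(W=1 | obs) = 1/30 / 2/15 = 1/4
P(W=2 | obs) = 1/30 / 2/15 = 1/4
P(W=3 | obs) = 1/15 / 2/15 = 1/2

P(W = 3 | obs) = 1/2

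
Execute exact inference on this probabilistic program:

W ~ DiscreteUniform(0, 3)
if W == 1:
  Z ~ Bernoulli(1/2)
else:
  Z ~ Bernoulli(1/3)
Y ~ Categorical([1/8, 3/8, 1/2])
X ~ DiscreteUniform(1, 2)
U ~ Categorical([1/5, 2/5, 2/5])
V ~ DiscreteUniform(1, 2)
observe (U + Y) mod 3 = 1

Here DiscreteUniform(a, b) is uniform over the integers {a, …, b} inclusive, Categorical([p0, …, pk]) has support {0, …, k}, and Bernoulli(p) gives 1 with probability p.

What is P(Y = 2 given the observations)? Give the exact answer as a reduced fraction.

Enumerate traces; 96 have nonzero weight after conditioning:
  (W=0, Z=0, Y=0, X=1, U=1, V=1) weight 1/480
  (W=0, Z=0, Y=0, X=1, U=1, V=2) weight 1/480
  (W=0, Z=0, Y=0, X=2, U=1, V=1) weight 1/480
  (W=0, Z=0, Y=0, X=2, U=1, V=2) weight 1/480
  (W=0, Z=0, Y=1, X=1, U=0, V=1) weight 1/320
  (W=0, Z=0, Y=1, X=1, U=0, V=2) weight 1/320
  (W=0, Z=0, Y=1, X=2, U=0, V=1) weight 1/320
  (W=0, Z=0, Y=1, X=2, U=0, V=2) weight 1/320
  (W=0, Z=0, Y=2, X=1, U=2, V=1) weight 1/120
  … 87 more
Group by Y:
  weight(Y=0) = 1/20
  weight(Y=1) = 3/40
  weight(Y=2) = 1/5
Total weight = 1/20 + 3/40 + 1/5 = 13/40
P(Y=0 | obs) = 1/20 / 13/40 = 2/13
P(Y=1 | obs) = 3/40 / 13/40 = 3/13
P(Y=2 | obs) = 1/5 / 13/40 = 8/13

P(Y = 2 | obs) = 8/13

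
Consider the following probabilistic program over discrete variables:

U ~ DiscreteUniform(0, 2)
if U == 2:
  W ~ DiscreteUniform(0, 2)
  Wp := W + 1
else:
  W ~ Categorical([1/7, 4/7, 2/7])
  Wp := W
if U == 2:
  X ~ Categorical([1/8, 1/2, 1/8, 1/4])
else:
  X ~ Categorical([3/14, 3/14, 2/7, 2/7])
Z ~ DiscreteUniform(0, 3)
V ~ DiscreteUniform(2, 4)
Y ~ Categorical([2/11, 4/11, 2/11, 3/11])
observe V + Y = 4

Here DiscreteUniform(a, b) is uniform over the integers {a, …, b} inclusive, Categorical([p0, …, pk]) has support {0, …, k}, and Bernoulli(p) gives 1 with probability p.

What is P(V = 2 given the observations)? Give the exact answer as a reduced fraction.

P(V = 2 | obs) = 1/4

Enumerate traces; 432 have nonzero weight after conditioning:
  (U=0, W=0, X=0, Z=0, V=2, Y=2) weight 1/6468
  (U=0, W=0, X=0, Z=0, V=3, Y=1) weight 1/3234
  (U=0, W=0, X=0, Z=0, V=4, Y=0) weight 1/6468
  (U=0, W=0, X=0, Z=1, V=2, Y=2) weight 1/6468
  (U=0, W=0, X=0, Z=1, V=3, Y=1) weight 1/3234
  (U=0, W=0, X=0, Z=1, V=4, Y=0) weight 1/6468
  (U=0, W=0, X=0, Z=2, V=2, Y=2) weight 1/6468
  (U=0, W=0, X=0, Z=2, V=3, Y=1) weight 1/3234
  … 424 more
Group by V:
  weight(V=2) = 2/33
  weight(V=3) = 4/33
  weight(V=4) = 2/33
Total weight = 2/33 + 4/33 + 2/33 = 8/33
P(V=2 | obs) = 2/33 / 8/33 = 1/4
P(V=3 | obs) = 4/33 / 8/33 = 1/2
P(V=4 | obs) = 2/33 / 8/33 = 1/4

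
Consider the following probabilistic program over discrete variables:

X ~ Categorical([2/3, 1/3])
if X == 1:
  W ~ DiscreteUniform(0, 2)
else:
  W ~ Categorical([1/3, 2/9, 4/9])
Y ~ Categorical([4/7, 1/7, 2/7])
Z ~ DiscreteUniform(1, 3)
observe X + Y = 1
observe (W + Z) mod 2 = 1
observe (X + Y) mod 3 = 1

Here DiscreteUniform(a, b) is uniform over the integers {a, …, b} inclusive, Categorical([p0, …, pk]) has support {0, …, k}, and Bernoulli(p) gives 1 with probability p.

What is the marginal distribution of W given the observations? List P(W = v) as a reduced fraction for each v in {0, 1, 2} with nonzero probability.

Enumerate traces; 10 have nonzero weight after conditioning:
  (X=0, W=0, Y=1, Z=1) weight 2/189
  (X=0, W=0, Y=1, Z=3) weight 2/189
  (X=0, W=1, Y=1, Z=2) weight 4/567
  (X=0, W=2, Y=1, Z=1) weight 8/567
  (X=0, W=2, Y=1, Z=3) weight 8/567
  (X=1, W=0, Y=0, Z=1) weight 4/189
  (X=1, W=0, Y=0, Z=3) weight 4/189
  (X=1, W=1, Y=0, Z=2) weight 4/189
  … 2 more
Group by W:
  weight(W=0) = 4/63
  weight(W=1) = 16/567
  weight(W=2) = 40/567
Total weight = 4/63 + 16/567 + 40/567 = 92/567
P(W=0 | obs) = 4/63 / 92/567 = 9/23
P(W=1 | obs) = 16/567 / 92/567 = 4/23
P(W=2 | obs) = 40/567 / 92/567 = 10/23

P(W=0) = 9/23, P(W=1) = 4/23, P(W=2) = 10/23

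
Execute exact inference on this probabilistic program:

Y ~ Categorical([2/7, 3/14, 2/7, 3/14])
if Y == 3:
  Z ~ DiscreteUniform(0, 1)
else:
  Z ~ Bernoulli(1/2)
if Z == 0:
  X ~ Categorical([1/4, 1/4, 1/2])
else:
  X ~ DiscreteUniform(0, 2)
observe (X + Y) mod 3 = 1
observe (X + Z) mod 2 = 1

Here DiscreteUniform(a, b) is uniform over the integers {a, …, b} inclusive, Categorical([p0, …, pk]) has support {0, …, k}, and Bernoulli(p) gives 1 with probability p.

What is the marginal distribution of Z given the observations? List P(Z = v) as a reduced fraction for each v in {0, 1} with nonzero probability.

P(Z=0) = 3/7, P(Z=1) = 4/7

Enumerate traces; 4 have nonzero weight after conditioning:
  (Y=0, Z=0, X=1) weight 1/28
  (Y=1, Z=1, X=0) weight 1/28
  (Y=2, Z=1, X=2) weight 1/21
  (Y=3, Z=0, X=1) weight 3/112
Group by Z:
  weight(Z=0) = 1/16
  weight(Z=1) = 1/12
Total weight = 1/16 + 1/12 = 7/48
P(Z=0 | obs) = 1/16 / 7/48 = 3/7
P(Z=1 | obs) = 1/12 / 7/48 = 4/7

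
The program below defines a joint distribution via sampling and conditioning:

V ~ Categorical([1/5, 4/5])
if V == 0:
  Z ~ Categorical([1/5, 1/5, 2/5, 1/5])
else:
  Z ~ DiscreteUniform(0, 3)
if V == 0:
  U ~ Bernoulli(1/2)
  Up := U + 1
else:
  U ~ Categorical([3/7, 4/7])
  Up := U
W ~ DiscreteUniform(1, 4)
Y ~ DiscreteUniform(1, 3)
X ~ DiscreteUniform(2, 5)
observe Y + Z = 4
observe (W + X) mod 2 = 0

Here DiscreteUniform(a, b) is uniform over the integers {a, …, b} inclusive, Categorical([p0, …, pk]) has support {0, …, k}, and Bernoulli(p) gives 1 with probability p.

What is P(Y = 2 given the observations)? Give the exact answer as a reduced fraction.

P(Y = 2 | obs) = 7/19

Enumerate traces; 96 have nonzero weight after conditioning:
  (V=0, Z=1, U=0, W=1, Y=3, X=3) weight 1/2400
  (V=0, Z=1, U=0, W=1, Y=3, X=5) weight 1/2400
  (V=0, Z=1, U=0, W=2, Y=3, X=2) weight 1/2400
  (V=0, Z=1, U=0, W=2, Y=3, X=4) weight 1/2400
  (V=0, Z=1, U=0, W=3, Y=3, X=3) weight 1/2400
  (V=0, Z=1, U=0, W=3, Y=3, X=5) weight 1/2400
  (V=0, Z=1, U=0, W=4, Y=3, X=2) weight 1/2400
  (V=0, Z=1, U=0, W=4, Y=3, X=4) weight 1/2400
  (V=0, Z=2, U=0, W=1, Y=2, X=3) weight 1/1200
  (V=0, Z=3, U=0, W=1, Y=1, X=3) weight 1/2400
  … 86 more
Group by Y:
  weight(Y=1) = 1/25
  weight(Y=2) = 7/150
  weight(Y=3) = 1/25
Total weight = 1/25 + 7/150 + 1/25 = 19/150
P(Y=1 | obs) = 1/25 / 19/150 = 6/19
P(Y=2 | obs) = 7/150 / 19/150 = 7/19
P(Y=3 | obs) = 1/25 / 19/150 = 6/19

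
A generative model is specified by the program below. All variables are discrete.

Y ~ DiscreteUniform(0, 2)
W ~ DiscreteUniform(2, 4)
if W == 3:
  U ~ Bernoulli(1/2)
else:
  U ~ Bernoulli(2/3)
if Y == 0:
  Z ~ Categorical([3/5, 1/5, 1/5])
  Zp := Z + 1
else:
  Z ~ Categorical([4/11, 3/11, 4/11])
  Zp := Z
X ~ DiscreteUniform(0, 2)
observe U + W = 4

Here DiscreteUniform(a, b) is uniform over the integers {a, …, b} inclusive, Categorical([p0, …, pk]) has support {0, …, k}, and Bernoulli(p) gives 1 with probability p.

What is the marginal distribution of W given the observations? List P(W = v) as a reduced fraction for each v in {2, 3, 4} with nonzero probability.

Enumerate traces; 54 have nonzero weight after conditioning:
  (Y=0, W=3, U=1, Z=0, X=0) weight 1/90
  (Y=0, W=3, U=1, Z=0, X=1) weight 1/90
  (Y=0, W=3, U=1, Z=0, X=2) weight 1/90
  (Y=0, W=3, U=1, Z=1, X=0) weight 1/270
  (Y=0, W=3, U=1, Z=1, X=1) weight 1/270
  (Y=0, W=3, U=1, Z=1, X=2) weight 1/270
  (Y=0, W=3, U=1, Z=2, X=0) weight 1/270
  (Y=0, W=3, U=1, Z=2, X=1) weight 1/270
  (Y=0, W=4, U=0, Z=0, X=0) weight 1/135
  … 45 more
Group by W:
  weight(W=3) = 1/6
  weight(W=4) = 1/9
Total weight = 1/6 + 1/9 = 5/18
P(W=3 | obs) = 1/6 / 5/18 = 3/5
P(W=4 | obs) = 1/9 / 5/18 = 2/5

P(W=3) = 3/5, P(W=4) = 2/5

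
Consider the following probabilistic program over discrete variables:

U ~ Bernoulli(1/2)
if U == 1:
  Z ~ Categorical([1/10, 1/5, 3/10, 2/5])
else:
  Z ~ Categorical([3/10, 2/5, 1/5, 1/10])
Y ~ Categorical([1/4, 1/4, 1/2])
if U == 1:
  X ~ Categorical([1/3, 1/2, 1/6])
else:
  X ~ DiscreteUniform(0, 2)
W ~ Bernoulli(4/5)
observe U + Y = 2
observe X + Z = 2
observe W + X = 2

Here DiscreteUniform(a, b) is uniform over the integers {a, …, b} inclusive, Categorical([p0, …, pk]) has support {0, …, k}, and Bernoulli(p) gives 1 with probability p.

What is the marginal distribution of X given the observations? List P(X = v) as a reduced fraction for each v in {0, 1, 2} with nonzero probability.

Enumerate traces; 4 have nonzero weight after conditioning:
  (U=0, Z=0, Y=2, X=2, W=0) weight 1/200
  (U=0, Z=1, Y=2, X=1, W=1) weight 2/75
  (U=1, Z=0, Y=1, X=2, W=0) weight 1/2400
  (U=1, Z=1, Y=1, X=1, W=1) weight 1/100
Group by X:
  weight(X=1) = 11/300
  weight(X=2) = 13/2400
Total weight = 11/300 + 13/2400 = 101/2400
P(X=1 | obs) = 11/300 / 101/2400 = 88/101
P(X=2 | obs) = 13/2400 / 101/2400 = 13/101

P(X=1) = 88/101, P(X=2) = 13/101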